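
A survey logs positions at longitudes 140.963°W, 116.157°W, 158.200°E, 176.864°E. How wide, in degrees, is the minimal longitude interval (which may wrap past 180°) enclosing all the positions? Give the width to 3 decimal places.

85.643°

Sort the longitudes: -140.963°, -116.157°, +158.200°, +176.864°.
Eastward gaps between consecutive values (wrapping around): 24.806°, 274.357°, 18.664°, 42.173°.
Largest gap = 274.357° ⇒ minimal covering band is its complement: 360° − 274.357° = 85.643°.
Band runs from +158.200° eastward to -116.157°, crossing the antimeridian.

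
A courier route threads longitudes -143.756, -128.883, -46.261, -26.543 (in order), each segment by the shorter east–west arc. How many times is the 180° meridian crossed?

0

Leg 1: -143.756° → -128.883°, shortest Δλ = 14.873° (east) — does not cross 180°.
Leg 2: -128.883° → -46.261°, shortest Δλ = 82.622° (east) — does not cross 180°.
Leg 3: -46.261° → -26.543°, shortest Δλ = 19.718° (east) — does not cross 180°.
Total crossings: 0.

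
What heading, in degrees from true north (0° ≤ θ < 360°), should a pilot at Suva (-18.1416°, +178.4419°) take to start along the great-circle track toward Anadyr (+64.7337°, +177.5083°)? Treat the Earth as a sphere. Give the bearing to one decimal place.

359.6°

Δλ = 177.5083 − 178.4419 = -0.9336°.
θ = atan2( sin Δλ · cos φ₂ , cos φ₁ · sin φ₂ − sin φ₁ · cos φ₂ · cos Δλ )
  = atan2(-0.00695, 0.99226) = -0.402° → normalised to [0°, 360°): 359.598°.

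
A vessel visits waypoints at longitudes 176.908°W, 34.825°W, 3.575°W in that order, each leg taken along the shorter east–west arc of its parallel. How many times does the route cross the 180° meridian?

Leg 1: -176.908° → -34.825°, shortest Δλ = 142.083° (east) — does not cross 180°.
Leg 2: -34.825° → -3.575°, shortest Δλ = 31.25° (east) — does not cross 180°.
Total crossings: 0.

0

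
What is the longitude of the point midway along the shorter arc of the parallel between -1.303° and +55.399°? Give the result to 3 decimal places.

Signed shortest Δλ from -1.303° to +55.399° is +56.702°.
Midpoint longitude = -1.303° + (+56.702°)/2 = -1.303° + 28.351° = +27.048°.

+27.048°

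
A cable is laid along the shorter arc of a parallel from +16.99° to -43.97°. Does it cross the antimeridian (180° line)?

No

Signed shortest Δλ = ((-43.97 − 16.99 + 180) mod 360) − 180 = -60.96°.
Going west by 60.96° from +16.99° reaches -43.97° without touching 180°.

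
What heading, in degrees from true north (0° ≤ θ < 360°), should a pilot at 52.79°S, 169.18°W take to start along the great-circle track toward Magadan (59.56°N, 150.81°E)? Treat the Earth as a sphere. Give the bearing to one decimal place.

338.6°

Δλ = 150.81 − -169.18 = 319.99°; wrapped into (−180°, 180°]: -40.01°.
θ = atan2( sin Δλ · cos φ₂ , cos φ₁ · sin φ₂ − sin φ₁ · cos φ₂ · cos Δλ )
  = atan2(-0.32573, 0.83043) = -21.417° → normalised to [0°, 360°): 338.583°.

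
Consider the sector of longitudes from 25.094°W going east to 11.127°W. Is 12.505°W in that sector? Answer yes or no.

Band width going east from -25.094° to -11.127°: ((-11.127 − -25.094) mod 360) = 13.967°.
Offset of -12.505° east of the west edge: ((-12.505 − -25.094) mod 360) = 12.589°.
12.589° ≤ 13.967° ⇒ inside.

Yes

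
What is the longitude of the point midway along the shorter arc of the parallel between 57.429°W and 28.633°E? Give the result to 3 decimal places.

14.398°W

Signed shortest Δλ from -57.429° to +28.633° is +86.062°.
Midpoint longitude = -57.429° + (+86.062°)/2 = -57.429° + 43.031° = -14.398°.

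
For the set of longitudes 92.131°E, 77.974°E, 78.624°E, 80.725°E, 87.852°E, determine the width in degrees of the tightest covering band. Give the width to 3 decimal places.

Sort the longitudes: +77.974°, +78.624°, +80.725°, +87.852°, +92.131°.
Eastward gaps between consecutive values (wrapping around): 0.650°, 2.101°, 7.127°, 4.279°, 345.843°.
Largest gap = 345.843° ⇒ minimal covering band is its complement: 360° − 345.843° = 14.157°.
Band runs from +77.974° eastward to +92.131°.

14.157°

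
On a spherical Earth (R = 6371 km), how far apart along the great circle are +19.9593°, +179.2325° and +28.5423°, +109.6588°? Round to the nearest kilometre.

Δλ = 109.6588 − 179.2325 = -69.5737°.
Δφ = 28.5423 − 19.9593 = 8.5830°.
a = sin²(Δφ/2) + cos φ₁ · cos φ₂ · sin²(Δλ/2) = 0.274364.
c = 2·atan2(√a, √(1−a)) = 1.10261 rad → d = 6371·c ≈ 7024.70 km.

7025 km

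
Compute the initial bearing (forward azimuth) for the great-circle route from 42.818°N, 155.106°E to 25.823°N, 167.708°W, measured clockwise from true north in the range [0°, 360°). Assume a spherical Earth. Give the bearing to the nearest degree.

Δλ = -167.708 − 155.106 = -322.814°; wrapped into (−180°, 180°]: 37.186°.
θ = atan2( sin Δλ · cos φ₂ , cos φ₁ · sin φ₂ − sin φ₁ · cos φ₂ · cos Δλ )
  = atan2(0.54405, -0.16790) = 107.150° → normalised to [0°, 360°): 107.150°.

107°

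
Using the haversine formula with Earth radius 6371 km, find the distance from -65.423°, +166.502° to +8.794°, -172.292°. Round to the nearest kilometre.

Δλ = -172.292 − 166.502 = -338.794°; wrapped into (−180°, 180°]: 21.206°.
Δφ = 8.794 − -65.423 = 74.217°.
a = sin²(Δφ/2) + cos φ₁ · cos φ₂ · sin²(Δλ/2) = 0.377919.
c = 2·atan2(√a, √(1−a)) = 1.32414 rad → d = 6371·c ≈ 8436.10 km.

8436 km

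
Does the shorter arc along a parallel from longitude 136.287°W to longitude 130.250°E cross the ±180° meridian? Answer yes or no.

Yes

Naïve |130.250 − -136.287| = 266.537° > 180°, so the shorter arc goes the other way round — across 180°.
Signed shortest Δλ = ((130.250 − -136.287 + 180) mod 360) − 180 = -93.463°.
Going west by 93.463° from -136.287° passes through 180° before reaching +130.250°.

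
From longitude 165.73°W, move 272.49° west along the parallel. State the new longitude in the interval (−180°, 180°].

Start at -165.73°; shift −272.49° → -438.22°.
-438.22° lies outside (−180°, 180°]; add 360° → -78.22°.

78.22°W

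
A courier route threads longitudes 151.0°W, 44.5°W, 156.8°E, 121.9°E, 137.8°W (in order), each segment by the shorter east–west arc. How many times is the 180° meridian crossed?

2

Leg 1: -151.0° → -44.5°, shortest Δλ = 106.5° (east) — does not cross 180°.
Leg 2: -44.5° → +156.8°, shortest Δλ = -158.7° (west) — crosses 180°.
Leg 3: +156.8° → +121.9°, shortest Δλ = -34.9° (west) — does not cross 180°.
Leg 4: +121.9° → -137.8°, shortest Δλ = 100.3° (east) — crosses 180°.
Total crossings: 2.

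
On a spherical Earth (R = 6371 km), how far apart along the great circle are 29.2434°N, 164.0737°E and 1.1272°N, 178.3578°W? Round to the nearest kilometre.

3639 km

Δλ = -178.3578 − 164.0737 = -342.4315°; wrapped into (−180°, 180°]: 17.5685°.
Δφ = 1.1272 − 29.2434 = -28.1162°.
a = sin²(Δφ/2) + cos φ₁ · cos φ₂ · sin²(Δλ/2) = 0.079349.
c = 2·atan2(√a, √(1−a)) = 0.57111 rad → d = 6371·c ≈ 3638.53 km.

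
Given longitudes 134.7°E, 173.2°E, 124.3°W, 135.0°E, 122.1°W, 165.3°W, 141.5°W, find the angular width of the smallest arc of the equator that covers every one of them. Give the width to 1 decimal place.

103.2°

Sort the longitudes: -165.3°, -141.5°, -124.3°, -122.1°, +134.7°, +135.0°, +173.2°.
Eastward gaps between consecutive values (wrapping around): 23.8°, 17.2°, 2.2°, 256.8°, 0.3°, 38.2°, 21.5°.
Largest gap = 256.8° ⇒ minimal covering band is its complement: 360° − 256.8° = 103.2°.
Band runs from +134.7° eastward to -122.1°, crossing the antimeridian.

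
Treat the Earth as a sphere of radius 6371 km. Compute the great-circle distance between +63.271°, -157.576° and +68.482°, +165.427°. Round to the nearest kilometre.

Δλ = 165.427 − -157.576 = 323.003°; wrapped into (−180°, 180°]: -36.997°.
Δφ = 68.482 − 63.271 = 5.211°.
a = sin²(Δφ/2) + cos φ₁ · cos φ₂ · sin²(Δλ/2) = 0.018674.
c = 2·atan2(√a, √(1−a)) = 0.27416 rad → d = 6371·c ≈ 1746.69 km.

1747 km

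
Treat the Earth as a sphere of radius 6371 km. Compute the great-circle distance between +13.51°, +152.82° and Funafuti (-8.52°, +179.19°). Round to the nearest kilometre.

3805 km

Δλ = 179.19 − 152.82 = 26.37°.
Δφ = -8.52 − 13.51 = -22.03°.
a = sin²(Δφ/2) + cos φ₁ · cos φ₂ · sin²(Δλ/2) = 0.086536.
c = 2·atan2(√a, √(1−a)) = 0.59717 rad → d = 6371·c ≈ 3804.60 km.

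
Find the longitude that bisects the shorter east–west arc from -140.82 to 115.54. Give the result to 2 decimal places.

+167.36°

Signed shortest Δλ from -140.82° to +115.54° is -103.64°.
Midpoint longitude = -140.82° + (-103.64°)/2 = -140.82° − 51.82° = -192.64°.
Normalise into (−180°, 180°]: +167.36°.
(The naïve average (-140.82 + +115.54)/2 = -12.64° is on the wrong side of the globe.)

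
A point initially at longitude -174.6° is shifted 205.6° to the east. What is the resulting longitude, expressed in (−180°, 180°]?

+31.0°

Start at -174.6°; shift +205.6° → +31.0°.
+31.0° already lies in (−180°, 180°].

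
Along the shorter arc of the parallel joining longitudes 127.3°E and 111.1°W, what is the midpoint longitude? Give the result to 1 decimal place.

Signed shortest Δλ from +127.3° to -111.1° is +121.6°.
Midpoint longitude = +127.3° + (+121.6°)/2 = +127.3° + 60.8° = +188.1°.
Normalise into (−180°, 180°]: -171.9°.
(The naïve average (+127.3 + -111.1)/2 = 8.1° is on the wrong side of the globe.)

171.9°W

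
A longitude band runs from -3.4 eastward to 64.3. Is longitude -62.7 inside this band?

No

Band width going east from -3.4° to +64.3°: ((64.3 − -3.4) mod 360) = 67.7°.
Offset of -62.7° east of the west edge: ((-62.7 − -3.4) mod 360) = 300.7°.
300.7° > 67.7° ⇒ outside.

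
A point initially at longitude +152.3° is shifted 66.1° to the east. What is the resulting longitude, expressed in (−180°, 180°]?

Start at +152.3°; shift +66.1° → +218.4°.
+218.4° lies outside (−180°, 180°]; subtract 360° → -141.6°.

-141.6°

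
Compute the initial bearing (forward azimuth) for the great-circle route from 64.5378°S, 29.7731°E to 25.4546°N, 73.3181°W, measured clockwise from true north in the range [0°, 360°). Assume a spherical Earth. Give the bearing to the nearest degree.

270°

Δλ = -73.3181 − 29.7731 = -103.0912°.
θ = atan2( sin Δλ · cos φ₂ , cos φ₁ · sin φ₂ − sin φ₁ · cos φ₂ · cos Δλ )
  = atan2(-0.87946, 0.00013) = -89.992° → normalised to [0°, 360°): 270.008°.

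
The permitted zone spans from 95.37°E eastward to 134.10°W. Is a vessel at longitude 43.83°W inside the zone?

No

Band width going east from +95.37° to -134.10°: ((-134.10 − 95.37) mod 360) = 130.53°.
Offset of -43.83° east of the west edge: ((-43.83 − 95.37) mod 360) = 220.80°.
220.80° > 130.53° ⇒ outside.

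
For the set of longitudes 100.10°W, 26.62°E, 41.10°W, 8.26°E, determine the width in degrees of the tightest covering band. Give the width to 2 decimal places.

126.72°

Sort the longitudes: -100.10°, -41.10°, +8.26°, +26.62°.
Eastward gaps between consecutive values (wrapping around): 59.00°, 49.36°, 18.36°, 233.28°.
Largest gap = 233.28° ⇒ minimal covering band is its complement: 360° − 233.28° = 126.72°.
Band runs from -100.10° eastward to +26.62°.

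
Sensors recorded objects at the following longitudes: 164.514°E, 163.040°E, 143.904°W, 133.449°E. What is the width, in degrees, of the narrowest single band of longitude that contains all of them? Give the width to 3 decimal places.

82.647°

Sort the longitudes: -143.904°, +133.449°, +163.040°, +164.514°.
Eastward gaps between consecutive values (wrapping around): 277.353°, 29.591°, 1.474°, 51.582°.
Largest gap = 277.353° ⇒ minimal covering band is its complement: 360° − 277.353° = 82.647°.
Band runs from +133.449° eastward to -143.904°, crossing the antimeridian.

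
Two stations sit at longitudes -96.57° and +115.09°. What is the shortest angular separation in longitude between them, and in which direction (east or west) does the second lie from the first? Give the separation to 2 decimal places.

148.34° west

Raw difference: 115.09 − -96.57 = 211.66°.
Normalise into (−180°, 180°]: 211.66° − 360° = -148.34°.
Negative ⇒ the second point lies to the west; separation 148.34°.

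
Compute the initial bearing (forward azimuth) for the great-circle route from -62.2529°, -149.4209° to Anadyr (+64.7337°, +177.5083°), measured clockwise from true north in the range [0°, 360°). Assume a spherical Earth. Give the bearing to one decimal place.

342.5°

Δλ = 177.5083 − -149.4209 = 326.9292°; wrapped into (−180°, 180°]: -33.0708°.
θ = atan2( sin Δλ · cos φ₂ , cos φ₁ · sin φ₂ − sin φ₁ · cos φ₂ · cos Δλ )
  = atan2(-0.23291, 0.73758) = -17.525° → normalised to [0°, 360°): 342.475°.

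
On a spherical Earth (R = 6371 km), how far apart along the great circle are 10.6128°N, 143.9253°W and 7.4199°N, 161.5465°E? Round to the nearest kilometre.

5992 km

Δλ = 161.5465 − -143.9253 = 305.4718°; wrapped into (−180°, 180°]: -54.5282°.
Δφ = 7.4199 − 10.6128 = -3.1929°.
a = sin²(Δφ/2) + cos φ₁ · cos φ₂ · sin²(Δλ/2) = 0.205308.
c = 2·atan2(√a, √(1−a)) = 0.94050 rad → d = 6371·c ≈ 5991.93 km.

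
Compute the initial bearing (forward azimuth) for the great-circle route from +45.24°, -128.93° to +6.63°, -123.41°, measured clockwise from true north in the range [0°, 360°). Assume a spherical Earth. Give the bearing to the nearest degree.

171°

Δλ = -123.41 − -128.93 = 5.52°.
θ = atan2( sin Δλ · cos φ₂ , cos φ₁ · sin φ₂ − sin φ₁ · cos φ₂ · cos Δλ )
  = atan2(0.09555, -0.62075) = 171.249° → normalised to [0°, 360°): 171.249°.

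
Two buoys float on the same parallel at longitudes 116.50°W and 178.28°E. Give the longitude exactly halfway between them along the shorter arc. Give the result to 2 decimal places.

149.11°W

Signed shortest Δλ from -116.50° to +178.28° is -65.22°.
Midpoint longitude = -116.50° + (-65.22°)/2 = -116.50° − 32.61° = -149.11°.
(The naïve average (-116.50 + +178.28)/2 = 30.89° is on the wrong side of the globe.)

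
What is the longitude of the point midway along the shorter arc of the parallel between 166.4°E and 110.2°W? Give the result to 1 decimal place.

Signed shortest Δλ from +166.4° to -110.2° is +83.4°.
Midpoint longitude = +166.4° + (+83.4°)/2 = +166.4° + 41.7° = +208.1°.
Normalise into (−180°, 180°]: -151.9°.
(The naïve average (+166.4 + -110.2)/2 = 28.1° is on the wrong side of the globe.)

151.9°W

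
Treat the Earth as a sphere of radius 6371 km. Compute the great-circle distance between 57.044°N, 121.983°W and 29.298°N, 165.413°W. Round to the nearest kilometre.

Δλ = -165.413 − -121.983 = -43.430°.
Δφ = 29.298 − 57.044 = -27.746°.
a = sin²(Δφ/2) + cos φ₁ · cos φ₂ · sin²(Δλ/2) = 0.122433.
c = 2·atan2(√a, √(1−a)) = 0.71494 rad → d = 6371·c ≈ 4554.87 km.

4555 km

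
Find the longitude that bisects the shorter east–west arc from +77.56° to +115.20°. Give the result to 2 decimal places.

Signed shortest Δλ from +77.56° to +115.20° is +37.64°.
Midpoint longitude = +77.56° + (+37.64°)/2 = +77.56° + 18.82° = +96.38°.

+96.38°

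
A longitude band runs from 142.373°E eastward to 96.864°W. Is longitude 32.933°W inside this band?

Band width going east from +142.373° to -96.864°: ((-96.864 − 142.373) mod 360) = 120.763°.
Offset of -32.933° east of the west edge: ((-32.933 − 142.373) mod 360) = 184.694°.
184.694° > 120.763° ⇒ outside.

No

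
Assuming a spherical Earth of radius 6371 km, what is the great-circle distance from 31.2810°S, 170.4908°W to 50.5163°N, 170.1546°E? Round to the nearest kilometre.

Δλ = 170.1546 − -170.4908 = 340.6454°; wrapped into (−180°, 180°]: -19.3546°.
Δφ = 50.5163 − -31.2810 = 81.7973°.
a = sin²(Δφ/2) + cos φ₁ · cos φ₂ · sin²(Δλ/2) = 0.444018.
c = 2·atan2(√a, √(1−a)) = 1.45860 rad → d = 6371·c ≈ 9292.72 km.

9293 km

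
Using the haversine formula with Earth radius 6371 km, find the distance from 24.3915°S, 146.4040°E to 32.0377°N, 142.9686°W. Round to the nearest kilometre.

9772 km

Δλ = -142.9686 − 146.4040 = -289.3726°; wrapped into (−180°, 180°]: 70.6274°.
Δφ = 32.0377 − -24.3915 = 56.4292°.
a = sin²(Δφ/2) + cos φ₁ · cos φ₂ · sin²(Δλ/2) = 0.481489.
c = 2·atan2(√a, √(1−a)) = 1.53377 rad → d = 6371·c ≈ 9771.62 km.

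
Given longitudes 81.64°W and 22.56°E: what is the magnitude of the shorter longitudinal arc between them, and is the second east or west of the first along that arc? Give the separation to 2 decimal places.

104.20° east

Raw difference: 22.56 − -81.64 = 104.2°.
Normalise into (−180°, 180°]: 104.2° stays 104.2°.
Positive ⇒ the second point lies to the east; separation 104.20°.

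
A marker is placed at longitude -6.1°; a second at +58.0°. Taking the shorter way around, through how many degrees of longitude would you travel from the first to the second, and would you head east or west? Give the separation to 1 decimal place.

64.1° east

Raw difference: 58.0 − -6.1 = 64.1°.
Normalise into (−180°, 180°]: 64.1° stays 64.1°.
Positive ⇒ the second point lies to the east; separation 64.1°.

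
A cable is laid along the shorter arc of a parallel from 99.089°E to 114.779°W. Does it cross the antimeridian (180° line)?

Naïve |-114.779 − 99.089| = 213.868° > 180°, so the shorter arc goes the other way round — across 180°.
Signed shortest Δλ = ((-114.779 − 99.089 + 180) mod 360) − 180 = 146.132°.
Going east by 146.132° from +99.089° passes through 180° before reaching -114.779°.

Yes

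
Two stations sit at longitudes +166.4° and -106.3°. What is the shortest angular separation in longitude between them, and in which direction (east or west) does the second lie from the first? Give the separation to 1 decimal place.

Raw difference: -106.3 − 166.4 = -272.7°.
Normalise into (−180°, 180°]: -272.7° + 360° = 87.3°.
Positive ⇒ the second point lies to the east; separation 87.3°.

87.3° east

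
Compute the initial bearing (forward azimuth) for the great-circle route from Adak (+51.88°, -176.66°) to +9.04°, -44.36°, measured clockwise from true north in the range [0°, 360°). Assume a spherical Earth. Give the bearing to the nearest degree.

50°

Δλ = -44.36 − -176.66 = 132.30°.
θ = atan2( sin Δλ · cos φ₂ , cos φ₁ · sin φ₂ − sin φ₁ · cos φ₂ · cos Δλ )
  = atan2(0.73044, 0.61989) = 49.680° → normalised to [0°, 360°): 49.680°.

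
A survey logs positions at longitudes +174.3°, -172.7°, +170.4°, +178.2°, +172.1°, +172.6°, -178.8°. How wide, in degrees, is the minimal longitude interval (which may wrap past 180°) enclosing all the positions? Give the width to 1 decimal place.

Sort the longitudes: -178.8°, -172.7°, +170.4°, +172.1°, +172.6°, +174.3°, +178.2°.
Eastward gaps between consecutive values (wrapping around): 6.1°, 343.1°, 1.7°, 0.5°, 1.7°, 3.9°, 3.0°.
Largest gap = 343.1° ⇒ minimal covering band is its complement: 360° − 343.1° = 16.9°.
Band runs from +170.4° eastward to -172.7°, crossing the antimeridian.

16.9°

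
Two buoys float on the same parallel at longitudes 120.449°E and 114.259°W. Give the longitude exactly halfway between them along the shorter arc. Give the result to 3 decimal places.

Signed shortest Δλ from +120.449° to -114.259° is +125.292°.
Midpoint longitude = +120.449° + (+125.292°)/2 = +120.449° + 62.646° = +183.095°.
Normalise into (−180°, 180°]: -176.905°.
(The naïve average (+120.449 + -114.259)/2 = 3.095° is on the wrong side of the globe.)

176.905°W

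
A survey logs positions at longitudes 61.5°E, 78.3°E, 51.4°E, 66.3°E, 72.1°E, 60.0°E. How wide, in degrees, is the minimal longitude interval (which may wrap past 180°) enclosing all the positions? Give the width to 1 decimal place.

Sort the longitudes: +51.4°, +60.0°, +61.5°, +66.3°, +72.1°, +78.3°.
Eastward gaps between consecutive values (wrapping around): 8.6°, 1.5°, 4.8°, 5.8°, 6.2°, 333.1°.
Largest gap = 333.1° ⇒ minimal covering band is its complement: 360° − 333.1° = 26.9°.
Band runs from +51.4° eastward to +78.3°.

26.9°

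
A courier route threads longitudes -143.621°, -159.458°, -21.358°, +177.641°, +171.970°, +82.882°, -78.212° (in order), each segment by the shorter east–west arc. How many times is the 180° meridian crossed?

Leg 1: -143.621° → -159.458°, shortest Δλ = -15.837° (west) — does not cross 180°.
Leg 2: -159.458° → -21.358°, shortest Δλ = 138.1° (east) — does not cross 180°.
Leg 3: -21.358° → +177.641°, shortest Δλ = -161.001° (west) — crosses 180°.
Leg 4: +177.641° → +171.970°, shortest Δλ = -5.671° (west) — does not cross 180°.
Leg 5: +171.970° → +82.882°, shortest Δλ = -89.088° (west) — does not cross 180°.
Leg 6: +82.882° → -78.212°, shortest Δλ = -161.094° (west) — does not cross 180°.
Total crossings: 1.

1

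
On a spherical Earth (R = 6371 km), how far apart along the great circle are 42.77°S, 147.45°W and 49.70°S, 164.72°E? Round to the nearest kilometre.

3693 km

Δλ = 164.72 − -147.45 = 312.17°; wrapped into (−180°, 180°]: -47.83°.
Δφ = -49.70 − -42.77 = -6.93°.
a = sin²(Δφ/2) + cos φ₁ · cos φ₂ · sin²(Δλ/2) = 0.081678.
c = 2·atan2(√a, √(1−a)) = 0.57967 rad → d = 6371·c ≈ 3693.08 km.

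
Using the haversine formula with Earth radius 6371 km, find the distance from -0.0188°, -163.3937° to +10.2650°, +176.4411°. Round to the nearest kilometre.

2506 km

Δλ = 176.4411 − -163.3937 = 339.8348°; wrapped into (−180°, 180°]: -20.1652°.
Δφ = 10.2650 − -0.0188 = 10.2838°.
a = sin²(Δφ/2) + cos φ₁ · cos φ₂ · sin²(Δλ/2) = 0.038190.
c = 2·atan2(√a, √(1−a)) = 0.39338 rad → d = 6371·c ≈ 2506.22 km.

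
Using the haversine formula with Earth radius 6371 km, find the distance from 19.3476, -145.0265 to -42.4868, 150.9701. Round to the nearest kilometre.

Δλ = 150.9701 − -145.0265 = 295.9966°; wrapped into (−180°, 180°]: -64.0034°.
Δφ = -42.4868 − 19.3476 = -61.8344°.
a = sin²(Δφ/2) + cos φ₁ · cos φ₂ · sin²(Δλ/2) = 0.459395.
c = 2·atan2(√a, √(1−a)) = 1.48950 rad → d = 6371·c ≈ 9489.58 km.

9490 km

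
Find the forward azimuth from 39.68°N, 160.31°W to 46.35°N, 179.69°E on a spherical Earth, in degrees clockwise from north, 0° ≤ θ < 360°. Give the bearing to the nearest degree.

Δλ = 179.69 − -160.31 = 340.00°; wrapped into (−180°, 180°]: -20.00°.
θ = atan2( sin Δλ · cos φ₂ , cos φ₁ · sin φ₂ − sin φ₁ · cos φ₂ · cos Δλ )
  = atan2(-0.23608, 0.14273) = -58.844° → normalised to [0°, 360°): 301.156°.

301°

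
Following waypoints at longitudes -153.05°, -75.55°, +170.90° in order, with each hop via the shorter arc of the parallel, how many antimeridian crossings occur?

1

Leg 1: -153.05° → -75.55°, shortest Δλ = 77.5° (east) — does not cross 180°.
Leg 2: -75.55° → +170.90°, shortest Δλ = -113.55° (west) — crosses 180°.
Total crossings: 1.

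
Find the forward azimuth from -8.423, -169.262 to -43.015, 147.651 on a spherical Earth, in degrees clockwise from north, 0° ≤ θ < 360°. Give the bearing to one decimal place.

219.9°

Δλ = 147.651 − -169.262 = 316.913°; wrapped into (−180°, 180°]: -43.087°.
θ = atan2( sin Δλ · cos φ₂ , cos φ₁ · sin φ₂ − sin φ₁ · cos φ₂ · cos Δλ )
  = atan2(-0.49947, -0.59661) = -140.065° → normalised to [0°, 360°): 219.935°.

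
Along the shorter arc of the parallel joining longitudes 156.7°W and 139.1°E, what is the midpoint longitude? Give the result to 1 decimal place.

171.2°E

Signed shortest Δλ from -156.7° to +139.1° is -64.2°.
Midpoint longitude = -156.7° + (-64.2°)/2 = -156.7° − 32.1° = -188.8°.
Normalise into (−180°, 180°]: +171.2°.
(The naïve average (-156.7 + +139.1)/2 = -8.8° is on the wrong side of the globe.)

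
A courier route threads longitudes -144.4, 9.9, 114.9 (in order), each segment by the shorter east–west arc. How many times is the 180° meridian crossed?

Leg 1: -144.4° → +9.9°, shortest Δλ = 154.3° (east) — does not cross 180°.
Leg 2: +9.9° → +114.9°, shortest Δλ = 105.0° (east) — does not cross 180°.
Total crossings: 0.

0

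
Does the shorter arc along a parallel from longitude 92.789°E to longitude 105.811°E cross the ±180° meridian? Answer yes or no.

Signed shortest Δλ = ((105.811 − 92.789 + 180) mod 360) − 180 = 13.022°.
Going east by 13.022° from +92.789° reaches +105.811° without touching 180°.

No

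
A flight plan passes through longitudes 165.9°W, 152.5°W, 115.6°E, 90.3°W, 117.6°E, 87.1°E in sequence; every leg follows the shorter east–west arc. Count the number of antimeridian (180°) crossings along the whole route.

3

Leg 1: -165.9° → -152.5°, shortest Δλ = 13.4° (east) — does not cross 180°.
Leg 2: -152.5° → +115.6°, shortest Δλ = -91.9° (west) — crosses 180°.
Leg 3: +115.6° → -90.3°, shortest Δλ = 154.1° (east) — crosses 180°.
Leg 4: -90.3° → +117.6°, shortest Δλ = -152.1° (west) — crosses 180°.
Leg 5: +117.6° → +87.1°, shortest Δλ = -30.5° (west) — does not cross 180°.
Total crossings: 3.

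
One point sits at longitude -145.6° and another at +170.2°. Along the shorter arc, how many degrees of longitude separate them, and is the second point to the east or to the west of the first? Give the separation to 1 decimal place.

Raw difference: 170.2 − -145.6 = 315.8°.
Normalise into (−180°, 180°]: 315.8° − 360° = -44.2°.
Negative ⇒ the second point lies to the west; separation 44.2°.

44.2° west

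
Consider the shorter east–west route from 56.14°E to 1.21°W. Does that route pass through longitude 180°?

Signed shortest Δλ = ((-1.21 − 56.14 + 180) mod 360) − 180 = -57.35°.
Going west by 57.35° from +56.14° reaches -1.21° without touching 180°.

No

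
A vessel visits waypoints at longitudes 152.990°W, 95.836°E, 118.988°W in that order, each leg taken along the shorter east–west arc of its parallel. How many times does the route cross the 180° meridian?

Leg 1: -152.990° → +95.836°, shortest Δλ = -111.174° (west) — crosses 180°.
Leg 2: +95.836° → -118.988°, shortest Δλ = 145.176° (east) — crosses 180°.
Total crossings: 2.

2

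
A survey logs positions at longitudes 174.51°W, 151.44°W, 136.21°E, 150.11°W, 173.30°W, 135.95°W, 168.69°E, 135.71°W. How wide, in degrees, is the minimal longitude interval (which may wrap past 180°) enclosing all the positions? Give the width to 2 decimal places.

Sort the longitudes: -174.51°, -173.30°, -151.44°, -150.11°, -135.95°, -135.71°, +136.21°, +168.69°.
Eastward gaps between consecutive values (wrapping around): 1.21°, 21.86°, 1.33°, 14.16°, 0.24°, 271.92°, 32.48°, 16.80°.
Largest gap = 271.92° ⇒ minimal covering band is its complement: 360° − 271.92° = 88.08°.
Band runs from +136.21° eastward to -135.71°, crossing the antimeridian.

88.08°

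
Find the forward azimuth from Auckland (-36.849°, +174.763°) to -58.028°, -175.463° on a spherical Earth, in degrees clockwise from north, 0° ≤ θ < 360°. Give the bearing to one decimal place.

166.2°

Δλ = -175.463 − 174.763 = -350.226°; wrapped into (−180°, 180°]: 9.774°.
θ = atan2( sin Δλ · cos φ₂ , cos φ₁ · sin φ₂ − sin φ₁ · cos φ₂ · cos Δλ )
  = atan2(0.08989, -0.36589) = 166.197° → normalised to [0°, 360°): 166.197°.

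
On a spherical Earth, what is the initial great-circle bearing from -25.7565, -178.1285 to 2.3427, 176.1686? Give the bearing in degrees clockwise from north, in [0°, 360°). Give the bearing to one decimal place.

348.0°

Δλ = 176.1686 − -178.1285 = 354.2971°; wrapped into (−180°, 180°]: -5.7029°.
θ = atan2( sin Δλ · cos φ₂ , cos φ₁ · sin φ₂ − sin φ₁ · cos φ₂ · cos Δλ )
  = atan2(-0.09929, 0.46885) = -11.957° → normalised to [0°, 360°): 348.043°.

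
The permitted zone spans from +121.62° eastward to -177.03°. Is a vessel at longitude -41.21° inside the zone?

Band width going east from +121.62° to -177.03°: ((-177.03 − 121.62) mod 360) = 61.35°.
Offset of -41.21° east of the west edge: ((-41.21 − 121.62) mod 360) = 197.17°.
197.17° > 61.35° ⇒ outside.

No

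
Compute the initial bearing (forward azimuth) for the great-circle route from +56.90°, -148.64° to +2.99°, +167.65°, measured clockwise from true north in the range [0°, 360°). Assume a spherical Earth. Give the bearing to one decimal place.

230.1°

Δλ = 167.65 − -148.64 = 316.29°; wrapped into (−180°, 180°]: -43.71°.
θ = atan2( sin Δλ · cos φ₂ , cos φ₁ · sin φ₂ − sin φ₁ · cos φ₂ · cos Δλ )
  = atan2(-0.69007, -0.57623) = -129.863° → normalised to [0°, 360°): 230.137°.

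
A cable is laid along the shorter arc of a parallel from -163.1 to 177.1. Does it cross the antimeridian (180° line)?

Naïve |177.1 − -163.1| = 340.2° > 180°, so the shorter arc goes the other way round — across 180°.
Signed shortest Δλ = ((177.1 − -163.1 + 180) mod 360) − 180 = -19.8°.
Going west by 19.8° from -163.1° passes through 180° before reaching +177.1°.

Yes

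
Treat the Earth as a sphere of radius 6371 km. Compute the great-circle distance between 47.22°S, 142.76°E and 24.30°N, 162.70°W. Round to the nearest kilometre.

9644 km

Δλ = -162.70 − 142.76 = -305.46°; wrapped into (−180°, 180°]: 54.54°.
Δφ = 24.30 − -47.22 = 71.52°.
a = sin²(Δφ/2) + cos φ₁ · cos φ₂ · sin²(Δλ/2) = 0.471464.
c = 2·atan2(√a, √(1−a)) = 1.51369 rad → d = 6371·c ≈ 9643.74 km.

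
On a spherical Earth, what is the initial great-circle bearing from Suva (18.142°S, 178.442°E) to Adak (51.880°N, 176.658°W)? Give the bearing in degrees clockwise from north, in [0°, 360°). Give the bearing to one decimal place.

3.2°

Δλ = -176.658 − 178.442 = -355.100°; wrapped into (−180°, 180°]: 4.900°.
θ = atan2( sin Δλ · cos φ₂ , cos φ₁ · sin φ₂ − sin φ₁ · cos φ₂ · cos Δλ )
  = atan2(0.05273, 0.93912) = 3.214° → normalised to [0°, 360°): 3.214°.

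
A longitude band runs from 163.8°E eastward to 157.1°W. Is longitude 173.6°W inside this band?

Yes

Band width going east from +163.8° to -157.1°: ((-157.1 − 163.8) mod 360) = 39.1°.
Offset of -173.6° east of the west edge: ((-173.6 − 163.8) mod 360) = 22.6°.
22.6° ≤ 39.1° ⇒ inside.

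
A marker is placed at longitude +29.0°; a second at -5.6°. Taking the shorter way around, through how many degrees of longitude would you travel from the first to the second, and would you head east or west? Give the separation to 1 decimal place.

34.6° west

Raw difference: -5.6 − 29.0 = -34.6°.
Normalise into (−180°, 180°]: -34.6° stays -34.6°.
Negative ⇒ the second point lies to the west; separation 34.6°.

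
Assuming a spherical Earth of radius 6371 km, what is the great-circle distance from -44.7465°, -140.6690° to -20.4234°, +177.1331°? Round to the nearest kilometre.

4712 km

Δλ = 177.1331 − -140.6690 = 317.8021°; wrapped into (−180°, 180°]: -42.1979°.
Δφ = -20.4234 − -44.7465 = 24.3231°.
a = sin²(Δφ/2) + cos φ₁ · cos φ₂ · sin²(Δλ/2) = 0.130631.
c = 2·atan2(√a, √(1−a)) = 0.73960 rad → d = 6371·c ≈ 4712.00 km.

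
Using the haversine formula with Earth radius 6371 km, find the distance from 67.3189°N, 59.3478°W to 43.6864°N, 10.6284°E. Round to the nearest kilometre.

4768 km

Δλ = 10.6284 − -59.3478 = 69.9762°.
Δφ = 43.6864 − 67.3189 = -23.6325°.
a = sin²(Δφ/2) + cos φ₁ · cos φ₂ · sin²(Δλ/2) = 0.133614.
c = 2·atan2(√a, √(1−a)) = 0.74841 rad → d = 6371·c ≈ 4768.11 km.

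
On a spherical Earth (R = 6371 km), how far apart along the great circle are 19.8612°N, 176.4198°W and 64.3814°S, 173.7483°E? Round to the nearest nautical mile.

Δλ = 173.7483 − -176.4198 = 350.1681°; wrapped into (−180°, 180°]: -9.8319°.
Δφ = -64.3814 − 19.8612 = -84.2426°.
a = sin²(Δφ/2) + cos φ₁ · cos φ₂ · sin²(Δλ/2) = 0.452828.
c = 2·atan2(√a, √(1−a)) = 1.47631 rad → d = 6371·c ≈ 9405.58 km ≈ 5078.61 nmi.

5079 nmi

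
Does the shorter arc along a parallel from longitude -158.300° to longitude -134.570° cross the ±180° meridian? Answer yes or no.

No

Signed shortest Δλ = ((-134.570 − -158.300 + 180) mod 360) − 180 = 23.73°.
Going east by 23.73° from -158.300° reaches -134.570° without touching 180°.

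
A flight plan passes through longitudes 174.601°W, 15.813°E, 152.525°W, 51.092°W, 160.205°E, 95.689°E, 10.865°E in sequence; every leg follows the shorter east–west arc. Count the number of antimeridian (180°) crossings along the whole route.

Leg 1: -174.601° → +15.813°, shortest Δλ = -169.586° (west) — crosses 180°.
Leg 2: +15.813° → -152.525°, shortest Δλ = -168.338° (west) — does not cross 180°.
Leg 3: -152.525° → -51.092°, shortest Δλ = 101.433° (east) — does not cross 180°.
Leg 4: -51.092° → +160.205°, shortest Δλ = -148.703° (west) — crosses 180°.
Leg 5: +160.205° → +95.689°, shortest Δλ = -64.516° (west) — does not cross 180°.
Leg 6: +95.689° → +10.865°, shortest Δλ = -84.824° (west) — does not cross 180°.
Total crossings: 2.

2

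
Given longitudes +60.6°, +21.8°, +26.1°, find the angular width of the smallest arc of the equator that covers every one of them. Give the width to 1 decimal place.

Sort the longitudes: +21.8°, +26.1°, +60.6°.
Eastward gaps between consecutive values (wrapping around): 4.3°, 34.5°, 321.2°.
Largest gap = 321.2° ⇒ minimal covering band is its complement: 360° − 321.2° = 38.8°.
Band runs from +21.8° eastward to +60.6°.

38.8°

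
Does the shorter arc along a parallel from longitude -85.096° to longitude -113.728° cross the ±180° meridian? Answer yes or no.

Signed shortest Δλ = ((-113.728 − -85.096 + 180) mod 360) − 180 = -28.632°.
Going west by 28.632° from -85.096° reaches -113.728° without touching 180°.

No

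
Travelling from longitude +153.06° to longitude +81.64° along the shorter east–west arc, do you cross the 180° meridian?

Signed shortest Δλ = ((81.64 − 153.06 + 180) mod 360) − 180 = -71.42°.
Going west by 71.42° from +153.06° reaches +81.64° without touching 180°.

No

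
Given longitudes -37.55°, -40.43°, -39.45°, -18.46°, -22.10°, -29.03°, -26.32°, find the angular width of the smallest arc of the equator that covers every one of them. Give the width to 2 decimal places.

21.97°

Sort the longitudes: -40.43°, -39.45°, -37.55°, -29.03°, -26.32°, -22.10°, -18.46°.
Eastward gaps between consecutive values (wrapping around): 0.98°, 1.90°, 8.52°, 2.71°, 4.22°, 3.64°, 338.03°.
Largest gap = 338.03° ⇒ minimal covering band is its complement: 360° − 338.03° = 21.97°.
Band runs from -40.43° eastward to -18.46°.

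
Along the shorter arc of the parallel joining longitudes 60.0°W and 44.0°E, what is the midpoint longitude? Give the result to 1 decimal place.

8.0°W

Signed shortest Δλ from -60.0° to +44.0° is +104.0°.
Midpoint longitude = -60.0° + (+104.0°)/2 = -60.0° + 52.0° = -8.0°.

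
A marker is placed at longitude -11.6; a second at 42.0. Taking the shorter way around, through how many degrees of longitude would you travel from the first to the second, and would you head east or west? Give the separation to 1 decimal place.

Raw difference: 42.0 − -11.6 = 53.6°.
Normalise into (−180°, 180°]: 53.6° stays 53.6°.
Positive ⇒ the second point lies to the east; separation 53.6°.

53.6° east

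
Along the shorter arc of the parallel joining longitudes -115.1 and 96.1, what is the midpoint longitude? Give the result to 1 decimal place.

+170.5°

Signed shortest Δλ from -115.1° to +96.1° is -148.8°.
Midpoint longitude = -115.1° + (-148.8°)/2 = -115.1° − 74.4° = -189.5°.
Normalise into (−180°, 180°]: +170.5°.
(The naïve average (-115.1 + +96.1)/2 = -9.5° is on the wrong side of the globe.)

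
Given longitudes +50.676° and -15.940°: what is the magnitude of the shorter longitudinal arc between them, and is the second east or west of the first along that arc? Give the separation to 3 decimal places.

Raw difference: -15.940 − 50.676 = -66.616°.
Normalise into (−180°, 180°]: -66.616° stays -66.616°.
Negative ⇒ the second point lies to the west; separation 66.616°.

66.616° west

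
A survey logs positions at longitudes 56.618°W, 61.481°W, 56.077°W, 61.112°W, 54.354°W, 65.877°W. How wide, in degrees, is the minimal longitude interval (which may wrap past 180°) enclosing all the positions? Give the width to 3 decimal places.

11.523°

Sort the longitudes: -65.877°, -61.481°, -61.112°, -56.618°, -56.077°, -54.354°.
Eastward gaps between consecutive values (wrapping around): 4.396°, 0.369°, 4.494°, 0.541°, 1.723°, 348.477°.
Largest gap = 348.477° ⇒ minimal covering band is its complement: 360° − 348.477° = 11.523°.
Band runs from -65.877° eastward to -54.354°.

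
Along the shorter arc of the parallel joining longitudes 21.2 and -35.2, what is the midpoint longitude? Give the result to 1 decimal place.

-7.0°

Signed shortest Δλ from +21.2° to -35.2° is -56.4°.
Midpoint longitude = +21.2° + (-56.4°)/2 = +21.2° − 28.2° = -7.0°.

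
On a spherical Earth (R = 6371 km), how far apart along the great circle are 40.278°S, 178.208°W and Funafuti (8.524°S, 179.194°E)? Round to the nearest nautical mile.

Δλ = 179.194 − -178.208 = 357.402°; wrapped into (−180°, 180°]: -2.598°.
Δφ = -8.524 − -40.278 = 31.754°.
a = sin²(Δφ/2) + cos φ₁ · cos φ₂ · sin²(Δλ/2) = 0.075230.
c = 2·atan2(√a, √(1−a)) = 0.55568 rad → d = 6371·c ≈ 3540.26 km ≈ 1911.59 nmi.

1912 nmi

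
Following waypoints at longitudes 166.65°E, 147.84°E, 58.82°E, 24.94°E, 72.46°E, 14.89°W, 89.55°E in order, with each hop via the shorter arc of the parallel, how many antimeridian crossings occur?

0

Leg 1: +166.65° → +147.84°, shortest Δλ = -18.81° (west) — does not cross 180°.
Leg 2: +147.84° → +58.82°, shortest Δλ = -89.02° (west) — does not cross 180°.
Leg 3: +58.82° → +24.94°, shortest Δλ = -33.88° (west) — does not cross 180°.
Leg 4: +24.94° → +72.46°, shortest Δλ = 47.52° (east) — does not cross 180°.
Leg 5: +72.46° → -14.89°, shortest Δλ = -87.35° (west) — does not cross 180°.
Leg 6: -14.89° → +89.55°, shortest Δλ = 104.44° (east) — does not cross 180°.
Total crossings: 0.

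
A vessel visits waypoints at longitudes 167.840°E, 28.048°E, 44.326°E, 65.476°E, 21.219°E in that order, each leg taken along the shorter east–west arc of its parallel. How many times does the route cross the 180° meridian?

Leg 1: +167.840° → +28.048°, shortest Δλ = -139.792° (west) — does not cross 180°.
Leg 2: +28.048° → +44.326°, shortest Δλ = 16.278° (east) — does not cross 180°.
Leg 3: +44.326° → +65.476°, shortest Δλ = 21.15° (east) — does not cross 180°.
Leg 4: +65.476° → +21.219°, shortest Δλ = -44.257° (west) — does not cross 180°.
Total crossings: 0.

0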